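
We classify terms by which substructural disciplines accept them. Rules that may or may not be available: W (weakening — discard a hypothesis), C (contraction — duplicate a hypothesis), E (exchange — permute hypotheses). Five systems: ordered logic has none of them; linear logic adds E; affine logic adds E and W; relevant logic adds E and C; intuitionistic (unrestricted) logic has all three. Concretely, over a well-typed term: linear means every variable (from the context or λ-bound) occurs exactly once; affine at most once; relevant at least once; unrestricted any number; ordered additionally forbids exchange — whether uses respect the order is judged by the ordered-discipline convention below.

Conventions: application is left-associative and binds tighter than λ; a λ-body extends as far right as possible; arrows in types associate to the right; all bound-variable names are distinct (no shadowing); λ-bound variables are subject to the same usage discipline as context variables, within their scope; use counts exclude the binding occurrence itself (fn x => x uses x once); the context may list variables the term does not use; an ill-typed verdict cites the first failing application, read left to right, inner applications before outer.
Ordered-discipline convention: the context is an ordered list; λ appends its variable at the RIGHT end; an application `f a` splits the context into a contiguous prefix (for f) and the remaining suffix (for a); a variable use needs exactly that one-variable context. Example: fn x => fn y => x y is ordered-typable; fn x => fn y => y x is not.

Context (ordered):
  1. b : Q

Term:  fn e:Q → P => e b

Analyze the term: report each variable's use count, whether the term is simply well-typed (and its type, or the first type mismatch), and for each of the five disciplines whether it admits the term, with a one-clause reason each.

counts: b ×1, e (λ-bound) ×1
order of uses: e, b
typing: well-typed at (Q → P) → P
ordered ✗ (needs exchange: uses follow e, b)
linear ✓ (each of b, e used exactly once)
affine ✓ (none of b, e used more than once)
relevant ✓ (every one of b, e appears)
unrestricted ✓ (well-typed at (Q → P) → P; no restrictions here)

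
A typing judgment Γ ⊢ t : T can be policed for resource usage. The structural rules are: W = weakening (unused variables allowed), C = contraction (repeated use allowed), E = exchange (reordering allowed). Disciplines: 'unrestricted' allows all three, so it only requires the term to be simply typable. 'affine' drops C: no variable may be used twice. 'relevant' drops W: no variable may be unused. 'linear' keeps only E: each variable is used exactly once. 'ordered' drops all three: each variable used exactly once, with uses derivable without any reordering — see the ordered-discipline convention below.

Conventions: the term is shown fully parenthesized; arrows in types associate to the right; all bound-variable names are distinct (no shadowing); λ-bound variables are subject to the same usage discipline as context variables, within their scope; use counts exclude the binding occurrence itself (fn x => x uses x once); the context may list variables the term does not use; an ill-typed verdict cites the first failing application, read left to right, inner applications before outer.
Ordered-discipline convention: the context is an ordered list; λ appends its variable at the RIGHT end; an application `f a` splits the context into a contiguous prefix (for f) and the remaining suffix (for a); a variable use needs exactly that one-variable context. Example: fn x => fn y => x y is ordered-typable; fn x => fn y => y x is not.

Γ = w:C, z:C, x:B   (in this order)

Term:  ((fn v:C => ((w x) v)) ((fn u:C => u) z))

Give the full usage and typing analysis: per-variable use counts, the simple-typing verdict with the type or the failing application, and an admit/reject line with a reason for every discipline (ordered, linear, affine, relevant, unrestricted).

use counts: w ×1; z ×1; x ×1; v [bound] ×1; u [bound] ×1
left-to-right use order: w, x, v, u, z
typing: ill-typed: non-arrow in function slot: C
ordered: ✗, not simply typable
linear: ✗, fails simple typing
affine: ✗, a type mismatch blocks all five
relevant: ✗, the type mismatch rejects it
unrestricted: ✗, not simply typable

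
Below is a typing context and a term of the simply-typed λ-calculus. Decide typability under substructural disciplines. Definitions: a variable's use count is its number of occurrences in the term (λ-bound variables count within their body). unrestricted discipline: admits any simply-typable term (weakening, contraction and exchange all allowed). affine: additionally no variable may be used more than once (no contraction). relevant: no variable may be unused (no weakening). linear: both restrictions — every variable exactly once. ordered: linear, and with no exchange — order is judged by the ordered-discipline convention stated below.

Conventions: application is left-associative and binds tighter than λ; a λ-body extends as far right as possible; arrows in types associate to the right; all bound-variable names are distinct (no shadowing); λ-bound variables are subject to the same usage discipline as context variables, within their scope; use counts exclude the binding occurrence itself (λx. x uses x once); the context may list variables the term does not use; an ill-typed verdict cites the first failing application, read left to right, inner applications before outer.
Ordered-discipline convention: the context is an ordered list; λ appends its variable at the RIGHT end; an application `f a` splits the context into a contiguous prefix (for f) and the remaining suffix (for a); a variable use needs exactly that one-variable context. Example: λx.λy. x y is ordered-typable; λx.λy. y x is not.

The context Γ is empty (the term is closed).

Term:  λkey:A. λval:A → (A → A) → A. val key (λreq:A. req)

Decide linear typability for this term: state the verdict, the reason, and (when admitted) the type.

yes — key, val, req: one use apiece; term : A → (A → (A → A) → A) → A
usage: key [bound]=1; val [bound]=1; req [bound]=1
use order (left to right): val, key, req
typing: well-typed — term : A → (A → (A → A) → A) → A
across the five disciplines: ordered ✗ | linear ✓ | affine ✓ | relevant ✓ | unrestricted ✓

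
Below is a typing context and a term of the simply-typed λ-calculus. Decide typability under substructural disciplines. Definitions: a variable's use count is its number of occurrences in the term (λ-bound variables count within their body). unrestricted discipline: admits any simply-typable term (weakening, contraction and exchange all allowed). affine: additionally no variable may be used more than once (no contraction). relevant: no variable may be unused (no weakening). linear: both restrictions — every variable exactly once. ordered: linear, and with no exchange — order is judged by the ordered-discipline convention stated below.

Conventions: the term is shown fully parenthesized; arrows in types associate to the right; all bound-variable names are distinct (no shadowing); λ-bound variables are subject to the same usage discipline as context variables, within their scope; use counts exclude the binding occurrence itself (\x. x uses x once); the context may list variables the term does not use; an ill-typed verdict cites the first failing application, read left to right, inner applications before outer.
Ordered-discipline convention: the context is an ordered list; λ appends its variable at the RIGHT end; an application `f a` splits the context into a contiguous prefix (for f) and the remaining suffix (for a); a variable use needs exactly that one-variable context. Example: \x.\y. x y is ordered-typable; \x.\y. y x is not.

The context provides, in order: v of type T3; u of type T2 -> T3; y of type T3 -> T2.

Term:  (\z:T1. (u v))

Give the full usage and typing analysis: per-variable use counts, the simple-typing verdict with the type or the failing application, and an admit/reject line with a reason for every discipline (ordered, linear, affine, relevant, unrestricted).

use counts: v=1; u=1; y=0; z [bound]=0
order of uses: u, v
typing: ill-typed: an argument T3 mismatches the expected T2
ordered: ✗, the type mismatch rejects it
linear: ✗, not simply typable
affine: ✗, fails simple typing
relevant: ✗, a type mismatch blocks all five
unrestricted: ✗, the type mismatch rejects it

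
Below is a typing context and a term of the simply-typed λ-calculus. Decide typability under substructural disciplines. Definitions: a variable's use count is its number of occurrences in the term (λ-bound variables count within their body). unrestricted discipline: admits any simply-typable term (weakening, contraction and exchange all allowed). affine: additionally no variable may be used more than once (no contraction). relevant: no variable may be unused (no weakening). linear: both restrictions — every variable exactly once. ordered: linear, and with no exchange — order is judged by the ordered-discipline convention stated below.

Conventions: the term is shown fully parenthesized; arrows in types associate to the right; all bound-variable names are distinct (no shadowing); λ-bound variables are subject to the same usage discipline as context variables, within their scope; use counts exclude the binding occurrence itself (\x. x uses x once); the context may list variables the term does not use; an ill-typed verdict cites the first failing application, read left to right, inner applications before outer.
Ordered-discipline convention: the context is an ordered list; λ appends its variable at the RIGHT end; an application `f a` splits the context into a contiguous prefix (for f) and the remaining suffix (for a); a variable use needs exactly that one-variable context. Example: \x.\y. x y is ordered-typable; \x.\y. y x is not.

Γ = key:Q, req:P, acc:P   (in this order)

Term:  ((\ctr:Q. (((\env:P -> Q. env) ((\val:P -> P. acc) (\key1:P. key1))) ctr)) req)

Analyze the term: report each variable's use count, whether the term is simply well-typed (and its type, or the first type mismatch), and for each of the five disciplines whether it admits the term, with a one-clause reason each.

counts: key ×0, req ×1, acc ×1, ctr [bound] ×1, env [bound] ×1, val [bound] ×0, key1 [bound] ×1
uses in reading order: env, acc, key1, ctr, req
typing: ill-typed: argument of type P where P -> Q is required
ordered: ✗, not simply typable
linear: ✗, fails simple typing
affine: ✗, a type mismatch blocks all five
relevant: ✗, the type mismatch rejects it
unrestricted: ✗, not simply typable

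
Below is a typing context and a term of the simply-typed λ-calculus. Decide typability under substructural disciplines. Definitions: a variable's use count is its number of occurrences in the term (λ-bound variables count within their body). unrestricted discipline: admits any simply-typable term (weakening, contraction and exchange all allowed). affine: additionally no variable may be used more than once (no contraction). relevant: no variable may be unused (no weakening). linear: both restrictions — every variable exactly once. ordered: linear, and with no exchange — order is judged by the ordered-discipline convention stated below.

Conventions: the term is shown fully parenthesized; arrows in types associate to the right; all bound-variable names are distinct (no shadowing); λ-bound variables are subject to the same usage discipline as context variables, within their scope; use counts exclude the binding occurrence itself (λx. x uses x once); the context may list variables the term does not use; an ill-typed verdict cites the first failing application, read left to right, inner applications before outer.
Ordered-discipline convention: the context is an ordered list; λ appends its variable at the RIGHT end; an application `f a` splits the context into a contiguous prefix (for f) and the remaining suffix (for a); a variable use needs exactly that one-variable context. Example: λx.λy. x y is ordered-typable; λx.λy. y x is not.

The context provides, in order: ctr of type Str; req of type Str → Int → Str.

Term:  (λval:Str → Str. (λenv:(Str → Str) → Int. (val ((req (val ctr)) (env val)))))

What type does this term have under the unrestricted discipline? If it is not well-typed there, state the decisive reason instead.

term : (Str → Str) → ((Str → Str) → Int) → Str
variable uses: ctr ×1, req ×1, val [bound] ×3, env [bound] ×1
order of uses: val, req, val, ctr, env, val
typing: well-typed — term : (Str → Str) → ((Str → Str) → Int) → Str
per-discipline verdicts: ordered ✗ | linear ✗ | affine ✗ | relevant ✓ | unrestricted ✓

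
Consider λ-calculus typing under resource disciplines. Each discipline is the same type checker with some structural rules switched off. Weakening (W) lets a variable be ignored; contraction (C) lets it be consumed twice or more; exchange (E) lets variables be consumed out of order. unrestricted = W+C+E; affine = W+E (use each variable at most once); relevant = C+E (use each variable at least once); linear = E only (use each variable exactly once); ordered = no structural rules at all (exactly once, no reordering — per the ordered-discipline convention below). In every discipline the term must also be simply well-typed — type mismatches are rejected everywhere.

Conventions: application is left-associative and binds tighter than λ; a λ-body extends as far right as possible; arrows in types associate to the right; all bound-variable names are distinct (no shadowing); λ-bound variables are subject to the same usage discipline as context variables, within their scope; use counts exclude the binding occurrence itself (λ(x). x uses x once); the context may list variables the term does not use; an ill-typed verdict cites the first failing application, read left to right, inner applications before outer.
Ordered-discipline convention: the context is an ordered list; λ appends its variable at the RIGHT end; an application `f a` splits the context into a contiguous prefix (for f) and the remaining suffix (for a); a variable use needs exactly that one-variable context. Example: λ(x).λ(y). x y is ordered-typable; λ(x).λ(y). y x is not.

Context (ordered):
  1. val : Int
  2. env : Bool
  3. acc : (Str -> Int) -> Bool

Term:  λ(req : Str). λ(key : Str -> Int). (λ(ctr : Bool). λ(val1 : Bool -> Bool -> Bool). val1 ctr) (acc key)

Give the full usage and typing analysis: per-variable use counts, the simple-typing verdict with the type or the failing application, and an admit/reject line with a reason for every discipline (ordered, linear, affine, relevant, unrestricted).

use counts: val=0, env=0, acc=1, req (bound)=0, key (bound)=1, ctr (bound)=1, val1 (bound)=1
use order (left to right): val1, ctr, acc, key
typing: well-typed at Str -> (Str -> Int) -> (Bool -> Bool -> Bool) -> Bool -> Bool
ordered: ✗ — needs weakening: val, env, req unused
linear: ✗ — needs weakening: val, env, req unused
affine: ✓ — at most one use each (val, env, acc, req, key, ctr, val1)
relevant: ✗ — needs weakening: val, env, req unused
unrestricted: ✓ — well-typed at Str -> (Str -> Int) -> (Bool -> Bool -> Bool) -> Bool -> Bool; no restrictions here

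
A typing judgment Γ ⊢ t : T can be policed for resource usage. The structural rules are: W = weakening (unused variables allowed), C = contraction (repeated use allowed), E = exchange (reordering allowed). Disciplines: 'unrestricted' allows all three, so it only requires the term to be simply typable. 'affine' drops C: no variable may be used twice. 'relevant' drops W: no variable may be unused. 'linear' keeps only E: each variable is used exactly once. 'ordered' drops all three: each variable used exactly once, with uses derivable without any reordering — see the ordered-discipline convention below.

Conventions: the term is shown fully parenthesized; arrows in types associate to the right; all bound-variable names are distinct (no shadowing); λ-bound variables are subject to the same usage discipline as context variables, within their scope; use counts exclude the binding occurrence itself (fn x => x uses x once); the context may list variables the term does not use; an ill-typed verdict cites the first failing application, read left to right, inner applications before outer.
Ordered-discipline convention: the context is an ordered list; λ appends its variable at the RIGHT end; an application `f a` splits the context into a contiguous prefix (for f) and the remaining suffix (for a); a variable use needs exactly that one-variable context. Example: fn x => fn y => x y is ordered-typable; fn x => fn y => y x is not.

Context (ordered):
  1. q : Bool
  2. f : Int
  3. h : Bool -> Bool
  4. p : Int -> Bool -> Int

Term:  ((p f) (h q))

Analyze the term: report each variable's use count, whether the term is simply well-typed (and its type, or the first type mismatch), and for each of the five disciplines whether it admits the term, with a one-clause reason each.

counts: q: 1, f: 1, h: 1, p: 1
use order (left to right): p, f, h, q
typing: the term checks, with type Int
ordered: ✗ — no contiguous prefix/suffix split fits p, f, h, q
linear: ✓ — single use per variable (q, f, h, p)
affine: ✓ — at most one use each (q, f, h, p)
relevant: ✓ — none of q, f, h, p goes unused
unrestricted: ✓ — simply typable at Int; W, C, E all held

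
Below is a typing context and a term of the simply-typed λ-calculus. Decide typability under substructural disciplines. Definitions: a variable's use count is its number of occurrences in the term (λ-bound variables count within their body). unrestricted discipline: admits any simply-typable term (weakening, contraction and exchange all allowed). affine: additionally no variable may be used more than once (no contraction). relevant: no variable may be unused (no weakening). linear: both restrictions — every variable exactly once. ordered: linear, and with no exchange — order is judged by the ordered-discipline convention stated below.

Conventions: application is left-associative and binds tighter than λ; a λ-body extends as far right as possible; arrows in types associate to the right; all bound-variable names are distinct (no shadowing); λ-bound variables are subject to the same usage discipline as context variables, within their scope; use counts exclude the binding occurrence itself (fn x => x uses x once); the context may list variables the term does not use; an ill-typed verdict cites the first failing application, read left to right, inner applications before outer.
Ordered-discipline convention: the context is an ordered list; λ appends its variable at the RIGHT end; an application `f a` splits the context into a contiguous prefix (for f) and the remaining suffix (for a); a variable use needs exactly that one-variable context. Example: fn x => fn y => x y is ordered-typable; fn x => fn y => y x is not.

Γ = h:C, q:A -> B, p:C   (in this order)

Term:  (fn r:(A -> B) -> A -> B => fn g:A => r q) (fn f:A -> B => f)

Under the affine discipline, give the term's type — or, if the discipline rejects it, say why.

term : A -> A -> B
usage: h ×0, q ×1, p ×0, r (bound) ×1, g (bound) ×0, f (bound) ×1
left-to-right use order: r, q, f
typing: the term checks, with type A -> A -> B
per-discipline verdicts: ordered ✗ | linear ✗ | affine ✓ | relevant ✗ | unrestricted ✓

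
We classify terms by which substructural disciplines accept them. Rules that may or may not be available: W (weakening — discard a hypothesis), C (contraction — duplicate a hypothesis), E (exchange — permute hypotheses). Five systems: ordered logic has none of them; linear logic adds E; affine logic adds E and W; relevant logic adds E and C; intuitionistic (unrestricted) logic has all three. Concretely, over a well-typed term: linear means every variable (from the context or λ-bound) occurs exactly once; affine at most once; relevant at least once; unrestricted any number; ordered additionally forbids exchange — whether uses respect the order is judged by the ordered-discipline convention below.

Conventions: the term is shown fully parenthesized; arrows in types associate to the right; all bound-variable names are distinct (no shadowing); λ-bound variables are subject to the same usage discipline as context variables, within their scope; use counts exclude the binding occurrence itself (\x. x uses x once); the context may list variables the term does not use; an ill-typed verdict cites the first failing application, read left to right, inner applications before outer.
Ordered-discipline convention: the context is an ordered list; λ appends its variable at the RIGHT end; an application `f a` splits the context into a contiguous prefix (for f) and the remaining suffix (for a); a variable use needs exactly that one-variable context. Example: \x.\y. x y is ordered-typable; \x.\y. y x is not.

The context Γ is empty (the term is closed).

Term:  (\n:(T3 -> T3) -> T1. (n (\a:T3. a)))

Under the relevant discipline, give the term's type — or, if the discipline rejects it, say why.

term : ((T3 -> T3) -> T1) -> T1
use counts: n (λ-bound)=1, a (λ-bound)=1
uses in reading order: n, a
typing: the term checks, with type ((T3 -> T3) -> T1) -> T1
across the five disciplines: ordered ✓ | linear ✓ | affine ✓ | relevant ✓ | unrestricted ✓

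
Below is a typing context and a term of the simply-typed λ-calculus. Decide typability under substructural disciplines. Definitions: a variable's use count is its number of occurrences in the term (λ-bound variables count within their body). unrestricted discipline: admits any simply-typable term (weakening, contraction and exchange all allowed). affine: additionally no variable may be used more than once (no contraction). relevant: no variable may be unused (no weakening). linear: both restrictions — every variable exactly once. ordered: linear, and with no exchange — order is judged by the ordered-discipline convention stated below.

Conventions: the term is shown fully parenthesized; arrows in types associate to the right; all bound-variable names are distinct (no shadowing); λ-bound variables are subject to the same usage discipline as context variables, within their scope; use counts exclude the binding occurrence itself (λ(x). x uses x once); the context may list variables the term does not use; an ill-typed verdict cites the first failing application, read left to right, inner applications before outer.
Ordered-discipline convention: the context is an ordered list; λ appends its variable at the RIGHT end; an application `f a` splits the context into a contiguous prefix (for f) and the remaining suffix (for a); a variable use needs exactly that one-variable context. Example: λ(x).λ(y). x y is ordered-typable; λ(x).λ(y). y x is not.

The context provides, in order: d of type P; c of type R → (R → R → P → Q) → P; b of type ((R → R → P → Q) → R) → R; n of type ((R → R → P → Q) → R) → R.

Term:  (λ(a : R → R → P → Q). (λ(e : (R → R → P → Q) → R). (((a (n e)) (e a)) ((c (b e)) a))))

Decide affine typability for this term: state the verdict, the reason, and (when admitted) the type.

no — needs contraction — a ×3, e ×3
usage: d: 0×, c: 1×, b: 1×, n: 1×, a (λ-bound): 3×, e (λ-bound): 3×
left-to-right use order: a, n, e, e, a, c, b, e, a
typing: ✓ — (R → R → P → Q) → ((R → R → P → Q) → R) → Q
across the five disciplines: ordered ✗ | linear ✗ | affine ✗ | relevant ✗ | unrestricted ✓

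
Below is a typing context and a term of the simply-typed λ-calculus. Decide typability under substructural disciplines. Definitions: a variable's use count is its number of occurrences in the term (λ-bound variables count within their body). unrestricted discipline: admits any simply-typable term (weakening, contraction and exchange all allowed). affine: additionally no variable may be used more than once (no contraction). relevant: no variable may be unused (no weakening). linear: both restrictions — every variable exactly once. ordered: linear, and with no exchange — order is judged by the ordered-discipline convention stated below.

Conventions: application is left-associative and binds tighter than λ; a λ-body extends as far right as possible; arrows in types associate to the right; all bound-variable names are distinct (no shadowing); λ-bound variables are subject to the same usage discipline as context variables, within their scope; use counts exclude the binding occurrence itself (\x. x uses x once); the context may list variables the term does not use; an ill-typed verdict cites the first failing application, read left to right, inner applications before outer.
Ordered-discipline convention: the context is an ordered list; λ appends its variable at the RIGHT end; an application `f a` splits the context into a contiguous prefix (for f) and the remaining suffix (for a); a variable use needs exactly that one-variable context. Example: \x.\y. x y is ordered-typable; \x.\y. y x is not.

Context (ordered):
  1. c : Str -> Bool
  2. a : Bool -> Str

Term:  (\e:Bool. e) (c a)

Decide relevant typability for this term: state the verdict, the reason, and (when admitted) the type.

no — the type mismatch rejects it
counts: c: 1, a: 1, e (λ-bound): 1
left-to-right use order: e, c, a
typing: ill-typed: a function awaiting Str gets Bool -> Str
all disciplines: ordered ✗, linear ✗, affine ✗, relevant ✗, unrestricted ✗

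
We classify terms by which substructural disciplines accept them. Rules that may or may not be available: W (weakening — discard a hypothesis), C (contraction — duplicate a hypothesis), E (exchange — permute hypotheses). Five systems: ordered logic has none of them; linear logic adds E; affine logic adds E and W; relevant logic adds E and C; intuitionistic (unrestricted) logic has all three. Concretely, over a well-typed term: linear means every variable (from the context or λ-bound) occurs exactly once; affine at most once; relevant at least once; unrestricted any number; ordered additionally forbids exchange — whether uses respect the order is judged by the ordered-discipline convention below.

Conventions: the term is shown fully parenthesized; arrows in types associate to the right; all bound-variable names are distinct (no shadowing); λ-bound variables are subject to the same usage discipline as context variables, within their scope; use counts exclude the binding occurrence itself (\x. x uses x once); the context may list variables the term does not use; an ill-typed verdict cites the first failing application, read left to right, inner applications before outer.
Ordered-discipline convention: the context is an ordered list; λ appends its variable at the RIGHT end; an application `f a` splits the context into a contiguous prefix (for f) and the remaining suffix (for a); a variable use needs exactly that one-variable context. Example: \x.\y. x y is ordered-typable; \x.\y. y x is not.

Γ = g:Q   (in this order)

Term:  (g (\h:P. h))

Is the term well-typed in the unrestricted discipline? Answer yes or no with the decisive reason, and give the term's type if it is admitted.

no — not simply typable
use counts: g: 1×; h [bound]: 1×
left-to-right use order: g, h
typing: ill-typed: non-arrow in function slot: Q
across the five disciplines: ordered ✗ · linear ✗ · affine ✗ · relevant ✗ · unrestricted ✗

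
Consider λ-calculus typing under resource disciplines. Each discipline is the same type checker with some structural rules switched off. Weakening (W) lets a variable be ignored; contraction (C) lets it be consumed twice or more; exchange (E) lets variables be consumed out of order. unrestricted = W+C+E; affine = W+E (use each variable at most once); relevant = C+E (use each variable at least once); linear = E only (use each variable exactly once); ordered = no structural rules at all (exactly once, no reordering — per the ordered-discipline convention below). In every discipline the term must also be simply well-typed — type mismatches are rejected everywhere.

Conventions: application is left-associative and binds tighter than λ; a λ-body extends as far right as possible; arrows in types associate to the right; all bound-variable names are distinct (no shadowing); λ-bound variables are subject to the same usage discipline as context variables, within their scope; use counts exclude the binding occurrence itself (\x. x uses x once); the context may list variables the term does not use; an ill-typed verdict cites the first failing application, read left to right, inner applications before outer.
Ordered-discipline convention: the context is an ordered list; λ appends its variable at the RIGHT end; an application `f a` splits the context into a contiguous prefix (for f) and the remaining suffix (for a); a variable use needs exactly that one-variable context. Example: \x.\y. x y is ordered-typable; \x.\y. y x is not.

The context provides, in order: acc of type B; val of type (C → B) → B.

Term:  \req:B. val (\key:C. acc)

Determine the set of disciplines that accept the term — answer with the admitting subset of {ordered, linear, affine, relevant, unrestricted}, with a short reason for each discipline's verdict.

admitting disciplines: affine, unrestricted
variable uses: acc: 1×; val: 1×; req (λ-bound): 0×; key (λ-bound): 0×
left-to-right use order: val, acc
typing: ✓ — B → B
ordered: ✗ — unused: req, key — weakening required
linear: ✗ — unused: req, key — weakening required
affine: ✓ — acc, val, req, key: no repeats, contraction unneeded
relevant: ✗ — unused: req, key — weakening required
unrestricted: ✓ — type-checks (B → B) and nothing is barred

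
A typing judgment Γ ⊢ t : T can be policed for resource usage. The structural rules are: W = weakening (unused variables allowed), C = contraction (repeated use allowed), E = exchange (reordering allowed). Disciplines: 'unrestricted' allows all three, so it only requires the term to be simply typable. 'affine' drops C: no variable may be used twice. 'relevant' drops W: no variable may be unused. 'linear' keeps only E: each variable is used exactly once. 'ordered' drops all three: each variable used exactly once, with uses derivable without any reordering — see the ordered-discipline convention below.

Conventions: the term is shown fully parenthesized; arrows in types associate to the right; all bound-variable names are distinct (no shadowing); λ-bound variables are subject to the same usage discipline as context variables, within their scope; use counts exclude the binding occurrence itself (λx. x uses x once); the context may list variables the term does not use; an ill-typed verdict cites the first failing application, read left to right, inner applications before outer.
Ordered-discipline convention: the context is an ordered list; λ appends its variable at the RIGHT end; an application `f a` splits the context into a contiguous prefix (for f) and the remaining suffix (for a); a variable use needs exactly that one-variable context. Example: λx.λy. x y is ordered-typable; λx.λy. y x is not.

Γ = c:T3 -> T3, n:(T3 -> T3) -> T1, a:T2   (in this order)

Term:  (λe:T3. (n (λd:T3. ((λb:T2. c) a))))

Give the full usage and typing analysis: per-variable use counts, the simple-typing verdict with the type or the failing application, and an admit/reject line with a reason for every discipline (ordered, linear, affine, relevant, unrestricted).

use counts: c=1; n=1; a=1; e (bound)=0; d (bound)=0; b (bound)=0
order of uses: n, c, a
typing: ill-typed: a function awaiting T3 -> T3 gets T3 -> T3 -> T3
ordered: ✗ — not simply typable
linear: ✗ — fails simple typing
affine: ✗ — a type mismatch blocks all five
relevant: ✗ — the type mismatch rejects it
unrestricted: ✗ — not simply typable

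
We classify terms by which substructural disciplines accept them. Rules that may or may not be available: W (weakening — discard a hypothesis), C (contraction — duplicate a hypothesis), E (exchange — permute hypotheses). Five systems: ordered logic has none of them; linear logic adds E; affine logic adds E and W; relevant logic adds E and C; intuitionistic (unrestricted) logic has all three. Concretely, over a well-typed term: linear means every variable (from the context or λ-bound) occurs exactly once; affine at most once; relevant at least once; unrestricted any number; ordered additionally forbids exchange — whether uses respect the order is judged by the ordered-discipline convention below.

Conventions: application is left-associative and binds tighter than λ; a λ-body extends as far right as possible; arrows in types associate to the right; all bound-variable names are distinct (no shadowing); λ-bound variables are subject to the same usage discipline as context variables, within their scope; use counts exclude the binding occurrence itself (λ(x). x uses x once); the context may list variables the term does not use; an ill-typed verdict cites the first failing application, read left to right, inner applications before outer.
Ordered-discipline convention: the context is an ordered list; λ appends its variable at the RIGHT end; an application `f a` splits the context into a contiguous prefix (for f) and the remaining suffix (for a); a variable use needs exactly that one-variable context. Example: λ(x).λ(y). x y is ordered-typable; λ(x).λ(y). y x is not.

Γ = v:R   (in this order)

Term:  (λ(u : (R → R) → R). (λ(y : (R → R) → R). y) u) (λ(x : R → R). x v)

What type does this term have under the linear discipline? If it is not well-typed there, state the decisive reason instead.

term : (R → R) → R
usage: v=1; u (bound)=1; y (bound)=1; x (bound)=1
order of uses: y, u, x, v
typing: the term checks, with type (R → R) → R
summary: ordered ✗ · linear ✓ · affine ✓ · relevant ✓ · unrestricted ✓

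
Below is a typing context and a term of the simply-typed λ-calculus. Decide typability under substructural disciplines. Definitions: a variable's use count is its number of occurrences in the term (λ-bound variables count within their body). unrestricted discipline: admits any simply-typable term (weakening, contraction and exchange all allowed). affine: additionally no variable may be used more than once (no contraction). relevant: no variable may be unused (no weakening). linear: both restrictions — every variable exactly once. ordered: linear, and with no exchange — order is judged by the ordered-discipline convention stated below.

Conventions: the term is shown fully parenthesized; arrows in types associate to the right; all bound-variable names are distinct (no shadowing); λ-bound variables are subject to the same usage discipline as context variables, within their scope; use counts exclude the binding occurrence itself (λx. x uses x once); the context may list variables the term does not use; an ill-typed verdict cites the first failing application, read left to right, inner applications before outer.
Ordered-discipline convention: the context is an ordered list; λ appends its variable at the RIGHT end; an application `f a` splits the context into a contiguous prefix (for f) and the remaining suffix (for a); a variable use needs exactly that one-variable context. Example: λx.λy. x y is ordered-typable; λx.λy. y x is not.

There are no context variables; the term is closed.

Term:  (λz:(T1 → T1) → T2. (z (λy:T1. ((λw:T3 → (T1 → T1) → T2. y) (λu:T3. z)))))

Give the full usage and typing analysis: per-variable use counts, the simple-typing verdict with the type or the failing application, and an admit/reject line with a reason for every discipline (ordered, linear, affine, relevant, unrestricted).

usage: z [bound]=2, y [bound]=1, w [bound]=0, u [bound]=0
left-to-right use order: z, y, z
typing: the term checks, with type ((T1 → T1) → T2) → T2
ordered: ✗, needs contraction — z ×2; unused: w, u — weakening required
linear: ✗, needs contraction — z ×2; unused: w, u — weakening required
affine: ✗, needs contraction — z ×2
relevant: ✗, unused: w, u — weakening required
unrestricted: ✓, well-typed at ((T1 → T1) → T2) → T2; no restrictions here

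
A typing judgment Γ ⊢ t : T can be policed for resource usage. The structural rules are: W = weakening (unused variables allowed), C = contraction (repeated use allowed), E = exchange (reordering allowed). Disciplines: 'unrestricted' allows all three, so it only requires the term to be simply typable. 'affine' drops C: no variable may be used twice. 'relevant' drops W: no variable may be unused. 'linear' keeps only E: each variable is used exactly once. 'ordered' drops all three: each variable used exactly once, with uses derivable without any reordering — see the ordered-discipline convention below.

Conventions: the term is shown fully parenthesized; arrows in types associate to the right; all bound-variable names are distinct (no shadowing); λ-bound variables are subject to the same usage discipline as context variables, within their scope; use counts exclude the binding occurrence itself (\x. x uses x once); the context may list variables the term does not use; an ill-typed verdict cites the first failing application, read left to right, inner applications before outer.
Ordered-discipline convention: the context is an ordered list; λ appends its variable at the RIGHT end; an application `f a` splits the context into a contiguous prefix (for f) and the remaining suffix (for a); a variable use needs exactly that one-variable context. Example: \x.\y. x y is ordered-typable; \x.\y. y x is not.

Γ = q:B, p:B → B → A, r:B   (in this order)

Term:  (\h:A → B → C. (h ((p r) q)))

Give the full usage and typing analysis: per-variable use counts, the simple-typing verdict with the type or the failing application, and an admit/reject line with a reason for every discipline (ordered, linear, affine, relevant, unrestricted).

variable uses: q ×1; p ×1; r ×1; h [bound] ×1
order of uses: h, p, r, q
typing: ✓ — (A → B → C) → B → C
ordered: ✗, no contiguous prefix/suffix split fits h, p, r, q
linear: ✓, each of q, p, r, h used exactly once
affine: ✓, no duplicate uses among q, p, r, h
relevant: ✓, q, p, r, h: all used, weakening unneeded
unrestricted: ✓, type-checks ((A → B → C) → B → C) and nothing is barred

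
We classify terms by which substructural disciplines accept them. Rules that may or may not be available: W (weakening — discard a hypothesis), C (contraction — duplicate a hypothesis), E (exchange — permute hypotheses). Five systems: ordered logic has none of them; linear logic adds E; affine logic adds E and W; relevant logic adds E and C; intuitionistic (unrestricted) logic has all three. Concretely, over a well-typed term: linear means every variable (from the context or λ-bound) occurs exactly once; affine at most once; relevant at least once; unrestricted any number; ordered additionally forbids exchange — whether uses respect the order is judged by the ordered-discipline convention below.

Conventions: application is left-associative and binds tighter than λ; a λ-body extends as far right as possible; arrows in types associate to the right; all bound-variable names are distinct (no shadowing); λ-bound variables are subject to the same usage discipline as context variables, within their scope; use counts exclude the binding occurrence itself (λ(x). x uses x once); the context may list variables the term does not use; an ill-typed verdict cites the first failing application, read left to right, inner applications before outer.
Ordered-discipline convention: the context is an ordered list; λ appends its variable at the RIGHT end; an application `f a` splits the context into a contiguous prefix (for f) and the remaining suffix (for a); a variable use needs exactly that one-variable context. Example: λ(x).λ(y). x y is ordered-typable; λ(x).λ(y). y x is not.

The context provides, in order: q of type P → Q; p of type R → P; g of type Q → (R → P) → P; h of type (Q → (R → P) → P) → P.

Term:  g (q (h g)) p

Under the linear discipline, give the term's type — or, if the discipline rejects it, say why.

not well-typed under linear — needs contraction — g ×2
counts: q: 1×, p: 1×, g: 2×, h: 1×
uses in reading order: g, q, h, g, p
typing: the term checks, with type P
across the five disciplines: ordered ✗; linear ✗; affine ✗; relevant ✓; unrestricted ✓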